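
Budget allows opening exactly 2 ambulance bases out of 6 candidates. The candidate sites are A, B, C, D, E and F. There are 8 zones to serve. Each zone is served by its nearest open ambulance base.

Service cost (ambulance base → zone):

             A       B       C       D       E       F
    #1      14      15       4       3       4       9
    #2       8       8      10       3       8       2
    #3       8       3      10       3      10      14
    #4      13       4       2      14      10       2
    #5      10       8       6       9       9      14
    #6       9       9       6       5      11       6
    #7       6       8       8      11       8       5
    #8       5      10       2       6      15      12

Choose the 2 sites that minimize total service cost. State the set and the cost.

Choose C and D; total service cost 32.

With exactly 2 open, each zone uses its cheapest among the chosen.
{C, D}: #1→D 3, #2→D 3, #3→D 3, #4→C 2, #5→C 6, #6→D 5, #7→C 8, #8→C 2. Service cost 32.
{D, F}: service cost 35
{C, F}: service cost 37
Among all 15 size-2 choices, {C, D} is lowest.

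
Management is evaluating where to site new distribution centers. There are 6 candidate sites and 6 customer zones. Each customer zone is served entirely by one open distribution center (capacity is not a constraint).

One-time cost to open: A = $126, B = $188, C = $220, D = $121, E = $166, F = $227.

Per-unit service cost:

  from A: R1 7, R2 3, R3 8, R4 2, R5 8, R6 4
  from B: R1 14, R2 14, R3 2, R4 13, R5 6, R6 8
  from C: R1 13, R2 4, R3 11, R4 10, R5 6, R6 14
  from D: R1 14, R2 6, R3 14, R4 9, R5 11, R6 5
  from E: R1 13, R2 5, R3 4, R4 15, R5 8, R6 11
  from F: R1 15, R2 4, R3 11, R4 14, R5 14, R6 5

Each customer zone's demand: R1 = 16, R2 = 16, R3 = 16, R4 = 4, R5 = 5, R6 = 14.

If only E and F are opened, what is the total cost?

Total cost: 895

Each customer zone is assigned to its cheapest site among the open ones.
{E, F}: R1→E 13·16=208, R2→F 4·16=64, R3→E 4·16=64, R4→F 14·4=56, R5→E 8·5=40, R6→F 5·14=70. Service 502; fixed 393; total 895.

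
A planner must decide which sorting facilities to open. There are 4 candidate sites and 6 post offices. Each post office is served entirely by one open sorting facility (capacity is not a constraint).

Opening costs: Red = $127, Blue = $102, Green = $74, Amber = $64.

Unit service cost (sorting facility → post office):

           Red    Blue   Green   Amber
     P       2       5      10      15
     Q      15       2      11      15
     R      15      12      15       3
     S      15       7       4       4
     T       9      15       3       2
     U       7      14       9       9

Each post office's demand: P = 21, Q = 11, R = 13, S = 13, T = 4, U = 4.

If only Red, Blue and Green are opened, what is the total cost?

Total cost: 615

Each post office is assigned to its cheapest site among the open ones.
{Red, Blue, Green}: P→Red 2·21=42, Q→Blue 2·11=22, R→Blue 12·13=156, S→Green 4·13=52, T→Green 3·4=12, U→Red 7·4=28. Service 312; fixed 303; total 615.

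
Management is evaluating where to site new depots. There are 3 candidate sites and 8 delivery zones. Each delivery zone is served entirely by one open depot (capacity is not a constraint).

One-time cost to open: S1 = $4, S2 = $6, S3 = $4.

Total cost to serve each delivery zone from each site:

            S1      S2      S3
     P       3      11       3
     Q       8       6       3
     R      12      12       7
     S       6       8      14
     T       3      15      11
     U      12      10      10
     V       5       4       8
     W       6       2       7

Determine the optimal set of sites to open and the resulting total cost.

For any fixed open set, each delivery zone goes to its cheapest open site; total = fixed + service.
{S1, S3}: P→S1 3, Q→S3 3, R→S3 7, S→S1 6, T→S1 3, U→S3 10, V→S1 5, W→S1 6. Service 43; fixed 8; total 51.
{S1, S2, S3}: service 38 + fixed 14 = 52
{S1, S2}: service 46 + fixed 10 = 56
{S1}: service 55 + fixed 4 = 59
(All 7 nonempty subsets were checked; S1 and S3 is lowest.)

Open S1 and S3; minimum total cost 51.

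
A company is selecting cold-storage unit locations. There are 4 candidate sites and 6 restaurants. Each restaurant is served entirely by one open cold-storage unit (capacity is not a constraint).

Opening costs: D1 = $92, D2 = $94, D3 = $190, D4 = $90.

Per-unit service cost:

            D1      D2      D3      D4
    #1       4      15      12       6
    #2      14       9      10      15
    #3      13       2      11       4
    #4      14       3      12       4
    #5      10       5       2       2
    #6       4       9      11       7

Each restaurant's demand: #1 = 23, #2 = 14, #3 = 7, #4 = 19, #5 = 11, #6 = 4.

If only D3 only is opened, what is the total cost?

Total cost: 977

Each restaurant is assigned to its cheapest site among the open ones.
{D3}: #1→D3 12·23=276, #2→D3 10·14=140, #3→D3 11·7=77, #4→D3 12·19=228, #5→D3 2·11=22, #6→D3 11·4=44. Service 787; fixed 190; total 977.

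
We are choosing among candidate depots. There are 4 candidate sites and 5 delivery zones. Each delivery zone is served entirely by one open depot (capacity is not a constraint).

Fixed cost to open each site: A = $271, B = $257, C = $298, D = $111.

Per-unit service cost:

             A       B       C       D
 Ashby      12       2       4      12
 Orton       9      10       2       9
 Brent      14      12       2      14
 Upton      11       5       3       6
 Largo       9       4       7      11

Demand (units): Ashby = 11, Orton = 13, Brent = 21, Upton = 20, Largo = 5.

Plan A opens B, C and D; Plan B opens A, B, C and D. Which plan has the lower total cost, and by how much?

Plan A is cheaper by 271.

Plan A: {B, C, D}: Ashby→B 2·11=22, Orton→C 2·13=26, Brent→C 2·21=42, Upton→C 3·20=60, Largo→B 4·5=20. Service 170; fixed 666; total 836.
Plan B: {A, B, C, D}: Ashby→B 2·11=22, Orton→C 2·13=26, Brent→C 2·21=42, Upton→C 3·20=60, Largo→B 4·5=20. Service 170; fixed 937; total 1107.
Difference: |836 − 1107| = 271.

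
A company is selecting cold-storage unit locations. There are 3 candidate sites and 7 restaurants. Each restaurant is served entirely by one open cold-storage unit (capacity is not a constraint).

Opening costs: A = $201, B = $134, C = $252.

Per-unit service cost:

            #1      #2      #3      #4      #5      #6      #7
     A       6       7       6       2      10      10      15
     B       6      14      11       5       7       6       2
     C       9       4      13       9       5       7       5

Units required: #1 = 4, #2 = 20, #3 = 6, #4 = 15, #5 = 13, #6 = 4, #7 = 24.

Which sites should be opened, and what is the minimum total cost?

Open A and B; minimum total cost 728.

For any fixed open set, each restaurant goes to its cheapest open site; total = fixed + service.
{A, B}: #1→A 6·4=24, #2→A 7·20=140, #3→A 6·6=36, #4→A 2·15=30, #5→B 7·13=91, #6→B 6·4=24, #7→B 2·24=48. Service 393; fixed 335; total 728.
{B}: service 608 + fixed 134 = 742
{B, C}: #1→B 6·4=24, #2→C 4·20=80, #3→B 11·6=66, #4→B 5·15=75, #5→C 5·13=65, #6→B 6·4=24, #7→B 2·24=48. Service 382; fixed 386; total 768.
{A, B, C}: #1→A 6·4=24, #2→C 4·20=80, #3→A 6·6=36, #4→A 2·15=30, #5→C 5·13=65, #6→B 6·4=24, #7→B 2·24=48. Service 307; fixed 587; total 894.
No other subset beats 728.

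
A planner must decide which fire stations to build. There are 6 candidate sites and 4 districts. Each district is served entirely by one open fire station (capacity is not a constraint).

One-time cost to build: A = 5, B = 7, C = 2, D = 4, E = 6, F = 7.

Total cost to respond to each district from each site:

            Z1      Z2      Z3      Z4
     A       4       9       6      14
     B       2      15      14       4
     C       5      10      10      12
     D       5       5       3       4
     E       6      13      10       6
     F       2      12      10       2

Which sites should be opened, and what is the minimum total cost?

Open D only; minimum total cost 21.

For any fixed open set, each district goes to its cheapest open site; total = fixed + service.
{D}: Z1→D 5, Z2→D 5, Z3→D 3, Z4→D 4. Service 17; fixed 4; total 21.
{C, D}: Z1→C 5, Z2→D 5, Z3→D 3, Z4→D 4. Service 17; fixed 6; total 23.
{D, F}: service 12 + fixed 11 = 23
{A, B, C, D, E, F}: Z1→B 2, Z2→D 5, Z3→D 3, Z4→F 2. Service 12; fixed 31; total 43.
No other subset beats 21.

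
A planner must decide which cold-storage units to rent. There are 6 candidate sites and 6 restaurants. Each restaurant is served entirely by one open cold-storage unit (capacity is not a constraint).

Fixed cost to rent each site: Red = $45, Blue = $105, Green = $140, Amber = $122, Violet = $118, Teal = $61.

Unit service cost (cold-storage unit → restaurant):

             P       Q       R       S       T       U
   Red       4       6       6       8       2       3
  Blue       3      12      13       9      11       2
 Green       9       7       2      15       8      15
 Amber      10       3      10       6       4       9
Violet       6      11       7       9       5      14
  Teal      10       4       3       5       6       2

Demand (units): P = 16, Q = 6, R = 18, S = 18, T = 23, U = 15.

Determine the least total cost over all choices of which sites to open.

Minimum total cost: 414

For any fixed open set, each restaurant goes to its cheapest open site; total = fixed + service.
{Red, Teal}: P→Red 4·16=64, Q→Teal 4·6=24, R→Teal 3·18=54, S→Teal 5·18=90, T→Red 2·23=46, U→Teal 2·15=30. Service 308; fixed 106; total 414.
{Red}: P→Red 4·16=64, Q→Red 6·6=36, R→Red 6·18=108, S→Red 8·18=144, T→Red 2·23=46, U→Red 3·15=45. Service 443; fixed 45; total 488.
{Red, Blue, Teal}: P→Blue 3·16=48, Q→Teal 4·6=24, R→Teal 3·18=54, S→Teal 5·18=90, T→Red 2·23=46, U→Blue 2·15=30. Service 292; fixed 211; total 503.
{Red, Blue, Green, Amber, Violet, Teal}: P→Blue 3·16=48, Q→Amber 3·6=18, R→Green 2·18=36, S→Teal 5·18=90, T→Red 2·23=46, U→Blue 2·15=30. Service 268; fixed 591; total 859.
No other subset beats 414.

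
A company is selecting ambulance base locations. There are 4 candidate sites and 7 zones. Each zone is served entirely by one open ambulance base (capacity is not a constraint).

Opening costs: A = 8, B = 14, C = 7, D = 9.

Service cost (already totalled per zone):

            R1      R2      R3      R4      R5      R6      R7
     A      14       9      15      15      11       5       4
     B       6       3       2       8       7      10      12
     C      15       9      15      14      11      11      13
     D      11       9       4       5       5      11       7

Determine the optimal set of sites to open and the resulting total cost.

Open A and B; minimum total cost 57.

For any fixed open set, each zone goes to its cheapest open site; total = fixed + service.
{A, B}: R1→B 6, R2→B 3, R3→B 2, R4→B 8, R5→B 7, R6→A 5, R7→A 4. Service 35; fixed 22; total 57.
{A, D}: service 43 + fixed 17 = 60
{A, B, D}: R1→B 6, R2→B 3, R3→B 2, R4→D 5, R5→D 5, R6→A 5, R7→A 4. Service 30; fixed 31; total 61.
{A, B, C, D}: service 30 + fixed 38 = 68
No other subset beats 57.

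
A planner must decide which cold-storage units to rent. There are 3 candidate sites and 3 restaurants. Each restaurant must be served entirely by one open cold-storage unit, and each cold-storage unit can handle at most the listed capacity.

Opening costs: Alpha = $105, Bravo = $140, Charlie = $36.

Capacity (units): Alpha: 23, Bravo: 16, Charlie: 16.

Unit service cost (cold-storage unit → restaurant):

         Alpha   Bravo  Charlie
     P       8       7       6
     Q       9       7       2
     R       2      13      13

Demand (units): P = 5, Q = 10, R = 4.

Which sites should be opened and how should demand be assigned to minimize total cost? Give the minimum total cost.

Open {Alpha, Charlie}: P→Charlie 6·5=30, Q→Charlie 2·10=20, R→Alpha 2·4=8.
Loads: Alpha carries 4/23, Charlie carries 15/16. Service 58; fixed 141; total 199.
Next best feasible plan costs 209.

Minimum total cost: 199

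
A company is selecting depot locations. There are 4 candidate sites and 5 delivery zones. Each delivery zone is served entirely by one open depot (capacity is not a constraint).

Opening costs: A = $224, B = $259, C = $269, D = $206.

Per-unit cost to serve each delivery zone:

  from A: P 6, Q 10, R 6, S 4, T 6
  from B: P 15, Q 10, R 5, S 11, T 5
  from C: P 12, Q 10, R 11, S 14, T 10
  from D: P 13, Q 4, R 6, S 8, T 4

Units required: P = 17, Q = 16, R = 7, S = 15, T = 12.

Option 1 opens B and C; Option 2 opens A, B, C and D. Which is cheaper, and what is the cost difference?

Option 1 is cheaper by 115.

Option 1: {B, C}: P→C 12·17=204, Q→B 10·16=160, R→B 5·7=35, S→B 11·15=165, T→B 5·12=60. Service 624; fixed 528; total 1152.
Option 2: {A, B, C, D}: P→A 6·17=102, Q→D 4·16=64, R→B 5·7=35, S→A 4·15=60, T→D 4·12=48. Service 309; fixed 958; total 1267.
Difference: |1152 − 1267| = 115.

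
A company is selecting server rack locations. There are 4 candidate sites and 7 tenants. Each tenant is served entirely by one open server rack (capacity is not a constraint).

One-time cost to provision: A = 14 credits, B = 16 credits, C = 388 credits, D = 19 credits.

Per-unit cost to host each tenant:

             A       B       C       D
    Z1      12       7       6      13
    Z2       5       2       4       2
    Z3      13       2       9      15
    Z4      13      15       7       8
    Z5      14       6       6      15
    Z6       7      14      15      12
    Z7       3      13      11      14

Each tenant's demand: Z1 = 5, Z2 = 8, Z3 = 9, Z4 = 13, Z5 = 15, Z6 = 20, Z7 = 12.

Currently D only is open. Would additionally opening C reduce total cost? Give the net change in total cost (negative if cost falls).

No — net change +115 (cost rises by 115).

Current service cost with {D}: 953.
Adding C: each tenant re-picks its cheapest; new service cost 680, saving 273.
Extra fixed cost: 388. Net change = 388 − 273 = 115.
(Totals: 972 → 1087.)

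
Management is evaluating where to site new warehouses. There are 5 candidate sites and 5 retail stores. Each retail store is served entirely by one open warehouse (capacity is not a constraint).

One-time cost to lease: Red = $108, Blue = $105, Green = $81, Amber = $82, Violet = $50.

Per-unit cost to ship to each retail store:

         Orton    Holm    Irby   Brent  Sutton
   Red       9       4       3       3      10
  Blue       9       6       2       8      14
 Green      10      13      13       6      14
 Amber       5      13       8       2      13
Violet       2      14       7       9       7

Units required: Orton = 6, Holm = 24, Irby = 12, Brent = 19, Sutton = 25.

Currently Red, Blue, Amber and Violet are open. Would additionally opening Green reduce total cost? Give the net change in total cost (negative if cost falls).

Current service cost with {Red, Blue, Amber, Violet}: 345.
Adding Green: each retail store re-picks its cheapest; new service cost 345, saving 0.
Extra fixed cost: 81. Net change = 81 − 0 = 81.
(Totals: 690 → 771.)

No — net change +81 (cost rises by 81).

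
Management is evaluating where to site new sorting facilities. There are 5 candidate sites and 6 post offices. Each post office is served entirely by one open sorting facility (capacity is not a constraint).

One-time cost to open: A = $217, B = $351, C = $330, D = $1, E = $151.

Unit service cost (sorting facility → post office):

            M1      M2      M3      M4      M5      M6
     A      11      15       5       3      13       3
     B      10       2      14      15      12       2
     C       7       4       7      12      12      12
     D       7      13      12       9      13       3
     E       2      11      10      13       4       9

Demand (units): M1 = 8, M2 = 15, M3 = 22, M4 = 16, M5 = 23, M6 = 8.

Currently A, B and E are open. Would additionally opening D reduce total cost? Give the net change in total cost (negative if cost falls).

No — net change +1 (cost rises by 1).

Current service cost with {A, B, E}: 312.
Adding D: each post office re-picks its cheapest; new service cost 312, saving 0.
Extra fixed cost: 1. Net change = 1 − 0 = 1.
(Totals: 1031 → 1032.)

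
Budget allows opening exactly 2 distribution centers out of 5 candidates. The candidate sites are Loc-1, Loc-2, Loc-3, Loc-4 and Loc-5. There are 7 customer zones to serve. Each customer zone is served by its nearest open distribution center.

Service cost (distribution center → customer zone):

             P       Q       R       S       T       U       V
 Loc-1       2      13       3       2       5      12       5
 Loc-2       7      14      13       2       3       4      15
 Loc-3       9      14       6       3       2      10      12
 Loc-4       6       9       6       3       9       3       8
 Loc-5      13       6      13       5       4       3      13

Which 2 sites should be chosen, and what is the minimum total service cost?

With exactly 2 open, each customer zone uses its cheapest among the chosen.
{Loc-1, Loc-5}: P→Loc-1 2, Q→Loc-5 6, R→Loc-1 3, S→Loc-1 2, T→Loc-5 4, U→Loc-5 3, V→Loc-1 5. Service cost 25.
{Loc-1, Loc-4}: service cost 29
{Loc-1, Loc-2}: service cost 32
Among all 10 size-2 choices, {Loc-1, Loc-5} is lowest.

Choose Loc-1 and Loc-5; total service cost 25.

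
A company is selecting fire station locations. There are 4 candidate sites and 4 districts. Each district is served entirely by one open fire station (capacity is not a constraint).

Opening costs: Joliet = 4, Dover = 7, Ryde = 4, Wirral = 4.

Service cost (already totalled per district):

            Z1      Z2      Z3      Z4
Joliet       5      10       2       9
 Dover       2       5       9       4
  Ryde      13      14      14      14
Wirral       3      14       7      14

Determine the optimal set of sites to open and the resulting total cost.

Open Joliet and Dover; minimum total cost 24.

For any fixed open set, each district goes to its cheapest open site; total = fixed + service.
{Joliet, Dover}: Z1→Dover 2, Z2→Dover 5, Z3→Joliet 2, Z4→Dover 4. Service 13; fixed 11; total 24.
{Dover}: Z1→Dover 2, Z2→Dover 5, Z3→Dover 9, Z4→Dover 4. Service 20; fixed 7; total 27.
{Joliet, Dover, Ryde}: service 13 + fixed 15 = 28
{Joliet, Dover, Ryde, Wirral}: service 13 + fixed 19 = 32
(All 15 nonempty subsets were checked; Joliet and Dover is lowest.)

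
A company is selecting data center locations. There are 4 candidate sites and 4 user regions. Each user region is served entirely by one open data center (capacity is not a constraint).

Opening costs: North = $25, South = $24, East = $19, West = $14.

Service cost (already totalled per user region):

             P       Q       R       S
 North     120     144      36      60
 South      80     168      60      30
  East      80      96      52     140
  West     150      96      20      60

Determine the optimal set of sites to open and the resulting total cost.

Open South and West; minimum total cost 264.

For any fixed open set, each user region goes to its cheapest open site; total = fixed + service.
{South, West}: P→South 80, Q→West 96, R→West 20, S→South 30. Service 226; fixed 38; total 264.
{South, East, West}: service 226 + fixed 57 = 283
{North, South, West}: service 226 + fixed 63 = 289
{North, South, East, West}: service 226 + fixed 82 = 308
(All 15 nonempty subsets were checked; South and West is lowest.)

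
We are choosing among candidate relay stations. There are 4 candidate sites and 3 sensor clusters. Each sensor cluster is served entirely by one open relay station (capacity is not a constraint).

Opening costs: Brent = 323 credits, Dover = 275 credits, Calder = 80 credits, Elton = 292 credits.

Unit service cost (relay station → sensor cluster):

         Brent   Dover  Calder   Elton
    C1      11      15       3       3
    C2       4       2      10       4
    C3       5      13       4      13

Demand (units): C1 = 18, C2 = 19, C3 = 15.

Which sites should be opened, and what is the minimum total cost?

For any fixed open set, each sensor cluster goes to its cheapest open site; total = fixed + service.
{Calder}: C1→Calder 3·18=54, C2→Calder 10·19=190, C3→Calder 4·15=60. Service 304; fixed 80; total 384.
{Dover, Calder}: service 152 + fixed 355 = 507
{Calder, Elton}: C1→Calder 3·18=54, C2→Elton 4·19=76, C3→Calder 4·15=60. Service 190; fixed 372; total 562.
{Brent, Dover, Calder, Elton}: service 152 + fixed 970 = 1122
No other subset beats 384.

Open Calder only; minimum total cost 384.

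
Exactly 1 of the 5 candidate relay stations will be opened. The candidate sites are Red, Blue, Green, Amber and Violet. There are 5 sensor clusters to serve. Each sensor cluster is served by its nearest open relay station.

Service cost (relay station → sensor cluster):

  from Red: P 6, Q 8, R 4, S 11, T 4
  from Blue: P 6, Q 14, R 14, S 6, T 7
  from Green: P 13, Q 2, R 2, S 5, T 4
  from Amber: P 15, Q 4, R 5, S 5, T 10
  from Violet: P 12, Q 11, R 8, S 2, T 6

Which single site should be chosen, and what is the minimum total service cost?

Choose Green only; total service cost 26.

With exactly 1 open, each sensor cluster uses its cheapest among the chosen.
{Green}: P→Green 13, Q→Green 2, R→Green 2, S→Green 5, T→Green 4. Service cost 26.
{Red}: service cost 33
{Amber}: service cost 39
Among all 5 size-1 choices, {Green} is lowest.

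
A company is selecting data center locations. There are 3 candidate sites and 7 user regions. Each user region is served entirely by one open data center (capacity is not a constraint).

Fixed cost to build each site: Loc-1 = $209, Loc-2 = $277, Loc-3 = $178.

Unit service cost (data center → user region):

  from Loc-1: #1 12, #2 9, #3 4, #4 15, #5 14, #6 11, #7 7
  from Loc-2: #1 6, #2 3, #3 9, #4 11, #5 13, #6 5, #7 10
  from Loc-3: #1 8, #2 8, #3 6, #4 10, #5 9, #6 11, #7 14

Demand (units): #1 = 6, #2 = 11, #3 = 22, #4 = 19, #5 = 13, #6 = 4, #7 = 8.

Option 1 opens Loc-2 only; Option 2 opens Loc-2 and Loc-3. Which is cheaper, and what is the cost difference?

Option 1 is cheaper by 41.

Option 1: {Loc-2}: #1→Loc-2 6·6=36, #2→Loc-2 3·11=33, #3→Loc-2 9·22=198, #4→Loc-2 11·19=209, #5→Loc-2 13·13=169, #6→Loc-2 5·4=20, #7→Loc-2 10·8=80. Service 745; fixed 277; total 1022.
Option 2: {Loc-2, Loc-3}: #1→Loc-2 6·6=36, #2→Loc-2 3·11=33, #3→Loc-3 6·22=132, #4→Loc-3 10·19=190, #5→Loc-3 9·13=117, #6→Loc-2 5·4=20, #7→Loc-2 10·8=80. Service 608; fixed 455; total 1063.
Difference: |1022 − 1063| = 41.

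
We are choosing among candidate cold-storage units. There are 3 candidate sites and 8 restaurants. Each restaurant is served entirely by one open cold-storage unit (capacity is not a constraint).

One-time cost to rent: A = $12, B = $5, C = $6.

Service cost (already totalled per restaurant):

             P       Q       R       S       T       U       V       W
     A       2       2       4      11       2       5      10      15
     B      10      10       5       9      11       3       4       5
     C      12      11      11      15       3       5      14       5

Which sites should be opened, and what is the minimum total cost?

For any fixed open set, each restaurant goes to its cheapest open site; total = fixed + service.
{A, B}: P→A 2, Q→A 2, R→A 4, S→B 9, T→A 2, U→B 3, V→B 4, W→B 5. Service 31; fixed 17; total 48.
{A, B, C}: service 31 + fixed 23 = 54
{A, C}: service 41 + fixed 18 = 59
{B}: P→B 10, Q→B 10, R→B 5, S→B 9, T→B 11, U→B 3, V→B 4, W→B 5. Service 57; fixed 5; total 62.
No other subset beats 48.

Open A and B; minimum total cost 48.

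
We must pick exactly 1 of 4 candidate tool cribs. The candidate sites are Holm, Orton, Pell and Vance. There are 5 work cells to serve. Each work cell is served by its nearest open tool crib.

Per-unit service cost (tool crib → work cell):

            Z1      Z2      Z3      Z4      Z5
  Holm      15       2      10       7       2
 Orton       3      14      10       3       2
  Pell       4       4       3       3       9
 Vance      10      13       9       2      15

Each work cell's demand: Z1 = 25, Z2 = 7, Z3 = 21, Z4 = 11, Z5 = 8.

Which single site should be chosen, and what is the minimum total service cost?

With exactly 1 open, each work cell uses its cheapest among the chosen.
{Pell}: Z1→Pell 4·25=100, Z2→Pell 4·7=28, Z3→Pell 3·21=63, Z4→Pell 3·11=33, Z5→Pell 9·8=72. Service cost 296.
{Orton}: service cost 432
{Vance}: service cost 672
Among all 4 size-1 choices, {Pell} is lowest.

Choose Pell only; total service cost 296.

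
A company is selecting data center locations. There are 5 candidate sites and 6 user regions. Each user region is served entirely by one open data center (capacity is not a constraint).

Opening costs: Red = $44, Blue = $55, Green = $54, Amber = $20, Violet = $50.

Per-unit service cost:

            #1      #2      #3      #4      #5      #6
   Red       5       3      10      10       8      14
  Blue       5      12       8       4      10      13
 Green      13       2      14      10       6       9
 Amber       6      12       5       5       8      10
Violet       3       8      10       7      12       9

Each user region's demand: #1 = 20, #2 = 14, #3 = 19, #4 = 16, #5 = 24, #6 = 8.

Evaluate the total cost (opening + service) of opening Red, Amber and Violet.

Each user region is assigned to its cheapest site among the open ones.
{Red, Amber, Violet}: #1→Violet 3·20=60, #2→Red 3·14=42, #3→Amber 5·19=95, #4→Amber 5·16=80, #5→Red 8·24=192, #6→Violet 9·8=72. Service 541; fixed 114; total 655.

Total cost: 655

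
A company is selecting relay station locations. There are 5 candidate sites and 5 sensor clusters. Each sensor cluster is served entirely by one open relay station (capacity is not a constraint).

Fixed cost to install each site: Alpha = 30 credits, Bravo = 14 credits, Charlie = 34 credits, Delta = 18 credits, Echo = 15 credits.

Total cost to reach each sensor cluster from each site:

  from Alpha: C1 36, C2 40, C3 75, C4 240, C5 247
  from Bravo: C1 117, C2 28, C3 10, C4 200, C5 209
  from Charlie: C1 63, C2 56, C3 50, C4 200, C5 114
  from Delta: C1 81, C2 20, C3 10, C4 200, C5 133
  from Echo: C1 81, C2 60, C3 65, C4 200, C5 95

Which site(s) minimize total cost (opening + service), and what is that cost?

Open Alpha, Delta and Echo; minimum total cost 424.

For any fixed open set, each sensor cluster goes to its cheapest open site; total = fixed + service.
{Alpha, Delta, Echo}: C1→Alpha 36, C2→Delta 20, C3→Delta 10, C4→Delta 200, C5→Echo 95. Service 361; fixed 63; total 424.
{Alpha, Bravo, Echo}: service 369 + fixed 59 = 428
{Alpha, Bravo, Delta, Echo}: service 361 + fixed 77 = 438
{Alpha, Bravo, Charlie, Delta, Echo}: C1→Alpha 36, C2→Delta 20, C3→Bravo 10, C4→Bravo 200, C5→Echo 95. Service 361; fixed 111; total 472.
No other subset beats 424.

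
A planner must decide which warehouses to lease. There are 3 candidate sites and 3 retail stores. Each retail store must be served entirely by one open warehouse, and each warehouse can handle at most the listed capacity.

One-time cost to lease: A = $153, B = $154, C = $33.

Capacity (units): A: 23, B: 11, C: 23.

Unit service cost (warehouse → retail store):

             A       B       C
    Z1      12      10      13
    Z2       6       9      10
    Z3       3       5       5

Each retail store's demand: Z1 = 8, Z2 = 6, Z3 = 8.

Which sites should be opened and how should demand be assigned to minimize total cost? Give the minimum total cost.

Minimum total cost: 237

Open {C}: Z1→C 13·8=104, Z2→C 10·6=60, Z3→C 5·8=40.
Loads: C carries 22/23. Service 204; fixed 33; total 237.
Next best feasible plan costs 309.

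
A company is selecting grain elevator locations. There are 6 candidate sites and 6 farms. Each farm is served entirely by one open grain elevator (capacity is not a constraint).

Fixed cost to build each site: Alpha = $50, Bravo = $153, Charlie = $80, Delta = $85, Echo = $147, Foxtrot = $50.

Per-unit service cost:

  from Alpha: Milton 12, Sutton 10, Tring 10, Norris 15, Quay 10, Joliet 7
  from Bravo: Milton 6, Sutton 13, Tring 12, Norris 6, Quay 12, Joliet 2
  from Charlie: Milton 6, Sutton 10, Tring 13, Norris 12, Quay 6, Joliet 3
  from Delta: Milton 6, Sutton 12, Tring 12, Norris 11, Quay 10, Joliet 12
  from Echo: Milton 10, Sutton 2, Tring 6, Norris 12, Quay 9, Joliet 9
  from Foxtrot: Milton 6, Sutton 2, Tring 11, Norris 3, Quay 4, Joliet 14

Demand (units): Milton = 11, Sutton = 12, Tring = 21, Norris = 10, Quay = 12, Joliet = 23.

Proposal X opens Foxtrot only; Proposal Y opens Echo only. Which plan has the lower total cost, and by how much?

Proposal X: {Foxtrot}: Milton→Foxtrot 6·11=66, Sutton→Foxtrot 2·12=24, Tring→Foxtrot 11·21=231, Norris→Foxtrot 3·10=30, Quay→Foxtrot 4·12=48, Joliet→Foxtrot 14·23=322. Service 721; fixed 50; total 771.
Proposal Y: {Echo}: Milton→Echo 10·11=110, Sutton→Echo 2·12=24, Tring→Echo 6·21=126, Norris→Echo 12·10=120, Quay→Echo 9·12=108, Joliet→Echo 9·23=207. Service 695; fixed 147; total 842.
Difference: |771 − 842| = 71.

Proposal X is cheaper by 71.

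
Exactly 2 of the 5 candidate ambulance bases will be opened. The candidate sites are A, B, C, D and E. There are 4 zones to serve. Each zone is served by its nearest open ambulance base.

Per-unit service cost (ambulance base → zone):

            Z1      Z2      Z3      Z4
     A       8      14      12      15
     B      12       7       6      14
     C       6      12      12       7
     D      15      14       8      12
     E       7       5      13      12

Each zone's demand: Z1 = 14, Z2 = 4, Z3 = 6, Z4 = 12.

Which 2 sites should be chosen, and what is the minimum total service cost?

With exactly 2 open, each zone uses its cheapest among the chosen.
{B, C}: Z1→C 6·14=84, Z2→B 7·4=28, Z3→B 6·6=36, Z4→C 7·12=84. Service cost 232.
{C, E}: service cost 260
{C, D}: service cost 264
Among all 10 size-2 choices, {B, C} is lowest.

Choose B and C; total service cost 232.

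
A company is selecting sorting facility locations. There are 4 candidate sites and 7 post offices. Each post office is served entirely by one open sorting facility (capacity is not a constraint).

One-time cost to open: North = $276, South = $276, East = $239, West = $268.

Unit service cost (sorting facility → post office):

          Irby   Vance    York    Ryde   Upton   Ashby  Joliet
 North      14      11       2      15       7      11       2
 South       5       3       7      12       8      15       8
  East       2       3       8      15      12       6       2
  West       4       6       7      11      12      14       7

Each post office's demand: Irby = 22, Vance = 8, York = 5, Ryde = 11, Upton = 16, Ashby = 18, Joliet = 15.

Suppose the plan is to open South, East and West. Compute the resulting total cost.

Total cost: 1273

Each post office is assigned to its cheapest site among the open ones.
{South, East, West}: Irby→East 2·22=44, Vance→South 3·8=24, York→South 7·5=35, Ryde→West 11·11=121, Upton→South 8·16=128, Ashby→East 6·18=108, Joliet→East 2·15=30. Service 490; fixed 783; total 1273.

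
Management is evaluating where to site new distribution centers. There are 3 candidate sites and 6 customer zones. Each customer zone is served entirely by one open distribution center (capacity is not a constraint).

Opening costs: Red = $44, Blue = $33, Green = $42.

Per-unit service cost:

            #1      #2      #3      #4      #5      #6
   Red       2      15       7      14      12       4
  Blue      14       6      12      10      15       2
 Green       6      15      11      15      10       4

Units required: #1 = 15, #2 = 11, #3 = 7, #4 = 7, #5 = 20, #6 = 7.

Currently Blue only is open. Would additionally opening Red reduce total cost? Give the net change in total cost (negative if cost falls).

Current service cost with {Blue}: 744.
Adding Red: each customer zone re-picks its cheapest; new service cost 469, saving 275.
Extra fixed cost: 44. Net change = 44 − 275 = -231.
(Totals: 777 → 546.)

Yes — net change −231 (cost falls by 231).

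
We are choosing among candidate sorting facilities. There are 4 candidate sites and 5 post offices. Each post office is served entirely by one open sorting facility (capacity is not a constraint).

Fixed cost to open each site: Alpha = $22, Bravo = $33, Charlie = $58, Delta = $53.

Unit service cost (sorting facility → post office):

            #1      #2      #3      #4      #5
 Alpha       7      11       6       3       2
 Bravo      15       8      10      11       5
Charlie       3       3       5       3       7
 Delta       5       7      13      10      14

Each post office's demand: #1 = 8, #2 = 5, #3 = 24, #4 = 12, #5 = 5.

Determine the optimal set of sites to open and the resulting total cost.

Open Alpha and Charlie; minimum total cost 285.

For any fixed open set, each post office goes to its cheapest open site; total = fixed + service.
{Alpha, Charlie}: #1→Charlie 3·8=24, #2→Charlie 3·5=15, #3→Charlie 5·24=120, #4→Alpha 3·12=36, #5→Alpha 2·5=10. Service 205; fixed 80; total 285.
{Charlie}: service 230 + fixed 58 = 288
{Bravo, Charlie}: service 220 + fixed 91 = 311
{Alpha, Bravo, Charlie, Delta}: service 205 + fixed 166 = 371
(All 15 nonempty subsets were checked; Alpha and Charlie is lowest.)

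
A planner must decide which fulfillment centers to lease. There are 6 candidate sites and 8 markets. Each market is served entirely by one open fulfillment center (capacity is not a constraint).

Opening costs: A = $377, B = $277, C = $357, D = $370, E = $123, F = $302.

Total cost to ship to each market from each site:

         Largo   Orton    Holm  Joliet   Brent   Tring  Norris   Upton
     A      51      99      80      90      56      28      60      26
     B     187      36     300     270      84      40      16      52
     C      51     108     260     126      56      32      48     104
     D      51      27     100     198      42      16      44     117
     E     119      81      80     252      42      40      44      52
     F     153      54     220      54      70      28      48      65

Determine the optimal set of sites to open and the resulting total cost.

For any fixed open set, each market goes to its cheapest open site; total = fixed + service.
{E}: Largo→E 119, Orton→E 81, Holm→E 80, Joliet→E 252, Brent→E 42, Tring→E 40, Norris→E 44, Upton→E 52. Service 710; fixed 123; total 833.
{A}: Largo→A 51, Orton→A 99, Holm→A 80, Joliet→A 90, Brent→A 56, Tring→A 28, Norris→A 60, Upton→A 26. Service 490; fixed 377; total 867.
{E, F}: Largo→E 119, Orton→F 54, Holm→E 80, Joliet→F 54, Brent→E 42, Tring→F 28, Norris→E 44, Upton→E 52. Service 473; fixed 425; total 898.
{A, B, C, D, E, F}: Largo→A 51, Orton→D 27, Holm→A 80, Joliet→F 54, Brent→D 42, Tring→D 16, Norris→B 16, Upton→A 26. Service 312; fixed 1806; total 2118.
No other subset beats 833.

Open E only; minimum total cost 833.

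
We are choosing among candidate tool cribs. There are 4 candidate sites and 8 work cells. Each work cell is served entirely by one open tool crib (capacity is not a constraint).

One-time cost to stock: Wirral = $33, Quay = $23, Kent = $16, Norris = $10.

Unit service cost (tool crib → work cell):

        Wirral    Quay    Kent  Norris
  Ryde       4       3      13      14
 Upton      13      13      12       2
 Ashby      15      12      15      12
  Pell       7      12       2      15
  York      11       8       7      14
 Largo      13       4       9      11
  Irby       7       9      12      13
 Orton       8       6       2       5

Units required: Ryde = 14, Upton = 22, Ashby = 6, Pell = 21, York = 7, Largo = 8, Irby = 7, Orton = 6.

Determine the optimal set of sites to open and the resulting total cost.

Open Quay, Kent and Norris; minimum total cost 405.

For any fixed open set, each work cell goes to its cheapest open site; total = fixed + service.
{Quay, Kent, Norris}: Ryde→Quay 3·14=42, Upton→Norris 2·22=44, Ashby→Quay 12·6=72, Pell→Kent 2·21=42, York→Kent 7·7=49, Largo→Quay 4·8=32, Irby→Quay 9·7=63, Orton→Kent 2·6=12. Service 356; fixed 49; total 405.
{Wirral, Quay, Kent, Norris}: Ryde→Quay 3·14=42, Upton→Norris 2·22=44, Ashby→Quay 12·6=72, Pell→Kent 2·21=42, York→Kent 7·7=49, Largo→Quay 4·8=32, Irby→Wirral 7·7=49, Orton→Kent 2·6=12. Service 342; fixed 82; total 424.
{Wirral, Kent, Norris}: service 396 + fixed 59 = 455
{Norris}: Ryde→Norris 14·14=196, Upton→Norris 2·22=44, Ashby→Norris 12·6=72, Pell→Norris 15·21=315, York→Norris 14·7=98, Largo→Norris 11·8=88, Irby→Norris 13·7=91, Orton→Norris 5·6=30. Service 934; fixed 10; total 944.
No other subset beats 405.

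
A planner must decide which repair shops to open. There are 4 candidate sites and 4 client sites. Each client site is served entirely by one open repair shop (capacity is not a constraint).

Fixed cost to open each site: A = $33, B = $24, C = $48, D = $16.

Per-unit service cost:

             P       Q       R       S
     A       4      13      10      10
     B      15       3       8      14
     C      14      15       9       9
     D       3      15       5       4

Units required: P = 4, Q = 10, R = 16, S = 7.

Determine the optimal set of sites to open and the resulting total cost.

For any fixed open set, each client site goes to its cheapest open site; total = fixed + service.
{B, D}: P→D 3·4=12, Q→B 3·10=30, R→D 5·16=80, S→D 4·7=28. Service 150; fixed 40; total 190.
{A, B, D}: service 150 + fixed 73 = 223
{B, C, D}: P→D 3·4=12, Q→B 3·10=30, R→D 5·16=80, S→D 4·7=28. Service 150; fixed 88; total 238.
{A, B, C, D}: service 150 + fixed 121 = 271
No other subset beats 190.

Open B and D; minimum total cost 190.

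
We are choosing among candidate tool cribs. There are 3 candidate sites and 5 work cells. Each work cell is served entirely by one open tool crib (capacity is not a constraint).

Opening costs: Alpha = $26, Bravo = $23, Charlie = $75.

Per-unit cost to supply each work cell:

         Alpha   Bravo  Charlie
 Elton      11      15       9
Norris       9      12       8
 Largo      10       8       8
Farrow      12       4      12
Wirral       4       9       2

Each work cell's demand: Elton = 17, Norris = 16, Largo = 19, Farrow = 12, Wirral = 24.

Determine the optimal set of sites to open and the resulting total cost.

For any fixed open set, each work cell goes to its cheapest open site; total = fixed + service.
{Bravo, Charlie}: Elton→Charlie 9·17=153, Norris→Charlie 8·16=128, Largo→Bravo 8·19=152, Farrow→Bravo 4·12=48, Wirral→Charlie 2·24=48. Service 529; fixed 98; total 627.
{Alpha, Bravo, Charlie}: service 529 + fixed 124 = 653
{Alpha, Bravo}: Elton→Alpha 11·17=187, Norris→Alpha 9·16=144, Largo→Bravo 8·19=152, Farrow→Bravo 4·12=48, Wirral→Alpha 4·24=96. Service 627; fixed 49; total 676.
{Bravo}: service 863 + fixed 23 = 886
No other subset beats 627.

Open Bravo and Charlie; minimum total cost 627.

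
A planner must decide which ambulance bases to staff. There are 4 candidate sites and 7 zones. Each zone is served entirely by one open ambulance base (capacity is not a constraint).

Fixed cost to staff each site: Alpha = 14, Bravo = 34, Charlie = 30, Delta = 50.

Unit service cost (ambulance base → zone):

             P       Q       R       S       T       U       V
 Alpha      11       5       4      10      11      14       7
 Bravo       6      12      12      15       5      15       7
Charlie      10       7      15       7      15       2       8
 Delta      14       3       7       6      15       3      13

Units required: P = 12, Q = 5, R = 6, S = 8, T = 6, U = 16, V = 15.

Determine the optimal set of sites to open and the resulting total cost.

For any fixed open set, each zone goes to its cheapest open site; total = fixed + service.
{Alpha, Bravo, Charlie}: P→Bravo 6·12=72, Q→Alpha 5·5=25, R→Alpha 4·6=24, S→Charlie 7·8=56, T→Bravo 5·6=30, U→Charlie 2·16=32, V→Alpha 7·15=105. Service 344; fixed 78; total 422.
{Alpha, Bravo, Delta}: service 342 + fixed 98 = 440
{Bravo, Delta}: service 360 + fixed 84 = 444
{Alpha, Bravo, Charlie, Delta}: service 326 + fixed 128 = 454
No other subset beats 422.

Open Alpha, Bravo and Charlie; minimum total cost 422.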